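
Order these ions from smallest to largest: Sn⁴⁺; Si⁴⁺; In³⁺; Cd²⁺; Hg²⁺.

Si⁴⁺ < Sn⁴⁺ < In³⁺ < Cd²⁺ < Hg²⁺

Tabulating Z and e⁻: Si⁴⁺ (Z=14, 10 e⁻), Sn⁴⁺ (Z=50, 46 e⁻), In³⁺ (Z=49, 46 e⁻), Cd²⁺ (Z=48, 46 e⁻), Hg²⁺ (Z=80, 78 e⁻). Si⁴⁺ < Sn⁴⁺ (same group, period 3 vs 5); Sn⁴⁺ < In³⁺ (isoelectronic, higher Z=50 is smaller); In³⁺ < Cd²⁺ (both 46 e⁻, Z=49>48); Cd²⁺ < Hg²⁺ (same group, 1 shell fewer).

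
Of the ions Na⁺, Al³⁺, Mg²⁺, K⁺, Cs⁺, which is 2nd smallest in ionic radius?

Mg²⁺

First list Z and electron count for each: Al³⁺ has 10 e⁻ (Z=13), Mg²⁺ has 10 e⁻ (Z=12), Na⁺ has 10 e⁻ (Z=11), K⁺ has 18 e⁻ (Z=19), Cs⁺ has 54 e⁻ (Z=55). Al³⁺ < Mg²⁺ (both 10 e⁻, Z=13>12); Mg²⁺ < Na⁺ (isoelectronic, higher Z=12 is smaller); Na⁺ < K⁺ (same group, 1 shell fewer); K⁺ < Cs⁺ (same group, period 4 vs 6).
So the order is Al³⁺ < Mg²⁺ < Na⁺ < K⁺ < Cs⁺; the 2nd-smallest ion is Mg²⁺.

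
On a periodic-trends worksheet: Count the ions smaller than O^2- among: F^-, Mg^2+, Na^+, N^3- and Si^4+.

4

Each ion has 10 electrons. The ranking follows nuclear charge in reverse — greater Z gives a smaller radius. Si^4+ (Z=14), Mg^2+ (Z=12), Na^+ (Z=11), F^- (Z=9), O^2- (Z=8), N^3- (Z=7).
Placing each against O^2-: smaller — Si^4+, Mg^2+, Na^+, F^-; larger — N^3-. So 4 are smaller.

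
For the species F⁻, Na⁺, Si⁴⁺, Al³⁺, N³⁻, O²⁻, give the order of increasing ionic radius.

All of these have 10 electrons (isoelectronic). With the same electron cloud, the ion with the most protons pulls it in tightest. Nuclear charges: Si⁴⁺ (Z=14), Al³⁺ (Z=13), Na⁺ (Z=11), F⁻ (Z=9), O²⁻ (Z=8), N³⁻ (Z=7). Highest Z is smallest.

Si⁴⁺ < Al³⁺ < Na⁺ < F⁻ < O²⁻ < N³⁻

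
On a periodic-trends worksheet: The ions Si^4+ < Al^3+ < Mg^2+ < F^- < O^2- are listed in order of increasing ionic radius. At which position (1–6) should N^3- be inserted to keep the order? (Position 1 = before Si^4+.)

Isoelectronic series (10 e⁻ each). Size is set by nuclear charge: more protons means a smaller ion. Si^4+ (Z=14), Al^3+ (Z=13), Mg^2+ (Z=12), F^- (Z=9), O^2- (Z=8), N^3- (Z=7).
The complete sequence is Si^4+ < Al^3+ < Mg^2+ < F^- < O^2- < N^3-. N^3- sits at position 6.

6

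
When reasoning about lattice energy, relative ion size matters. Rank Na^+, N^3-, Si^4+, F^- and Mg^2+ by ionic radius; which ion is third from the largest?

Na^+

All of these have 10 electrons (isoelectronic). With the same electron cloud, the ion with the most protons pulls it in tightest. Nuclear charges: Si^4+ (Z=14), Mg^2+ (Z=12), Na^+ (Z=11), F^- (Z=9), N^3- (Z=7). Highest Z is smallest.
So the order is Si^4+ < Mg^2+ < Na^+ < F^- < N^3-; the 3rd-largest ion is Na^+.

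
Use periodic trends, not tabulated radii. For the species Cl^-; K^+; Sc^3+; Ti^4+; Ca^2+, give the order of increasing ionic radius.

Ti^4+ < Sc^3+ < Ca^2+ < K^+ < Cl^-

Each ion has 18 electrons. The ranking follows nuclear charge in reverse — greater Z gives a smaller radius. Ti^4+ (Z=22), Sc^3+ (Z=21), Ca^2+ (Z=20), K^+ (Z=19), Cl^- (Z=17).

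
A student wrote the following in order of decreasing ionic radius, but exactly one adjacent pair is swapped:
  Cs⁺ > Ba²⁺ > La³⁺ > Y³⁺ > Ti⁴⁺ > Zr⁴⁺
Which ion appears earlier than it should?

Ti⁴⁺

Compare adjacent ions: Ti⁴⁺ and Zr⁴⁺ are in one column with the same charge; the lighter period-4 ion has one fewer shell and is smaller — yet in this decreasing list Ti⁴⁺ sits before Zr⁴⁺. Nothing else is reversed, so Ti⁴⁺ should move one place to the right.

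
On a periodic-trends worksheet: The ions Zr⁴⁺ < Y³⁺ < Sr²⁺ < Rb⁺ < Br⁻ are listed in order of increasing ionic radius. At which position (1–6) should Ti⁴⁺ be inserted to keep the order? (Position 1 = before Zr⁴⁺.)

1

Work out protons and electrons: Ti⁴⁺ has 18 e⁻ (Z=22), Zr⁴⁺ has 36 e⁻ (Z=40), Y³⁺ has 36 e⁻ (Z=39), Sr²⁺ has 36 e⁻ (Z=38), Rb⁺ has 36 e⁻ (Z=37), Br⁻ has 36 e⁻ (Z=35). Ti⁴⁺ < Zr⁴⁺ (same group, period 4 vs 5); Zr⁴⁺ < Y³⁺ (both 36 e⁻, Z=40>39); Y³⁺ < Sr²⁺ (isoelectronic, higher Z=39 is smaller); Sr²⁺ < Rb⁺ (both 36 e⁻, Z=38>37); Rb⁺ < Br⁻ (both 36 e⁻, Z=37>35).
With Ti⁴⁺ included the full order is Ti⁴⁺ < Zr⁴⁺ < Y³⁺ < Sr²⁺ < Rb⁺ < Br⁻, so it takes position 1.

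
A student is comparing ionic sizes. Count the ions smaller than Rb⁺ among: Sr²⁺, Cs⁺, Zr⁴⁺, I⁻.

2

Electron counts and nuclear charges: Zr⁴⁺: 36 e⁻, Z=40, Sr²⁺: 36 e⁻, Z=38, Rb⁺: 36 e⁻, Z=37, Cs⁺: 54 e⁻, Z=55, I⁻: 54 e⁻, Z=53. Zr⁴⁺ < Sr²⁺ (both 36 e⁻, Z=40>38); Sr²⁺ < Rb⁺ (both 36 e⁻, Z=38>37); Rb⁺ < Cs⁺ (same group, 1 shell fewer); Cs⁺ < I⁻ (both 54 e⁻, Z=55>53).
Overall: Zr⁴⁺ < Sr²⁺ < Rb⁺ < Cs⁺ < I⁻. Rb⁺ has 2 below it and 2 above. So 2 are smaller.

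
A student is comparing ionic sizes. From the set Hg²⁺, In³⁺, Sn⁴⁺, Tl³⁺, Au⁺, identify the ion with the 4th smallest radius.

Hg²⁺

Work out protons and electrons: Sn⁴⁺ (Z=50, 46 e⁻), In³⁺ (Z=49, 46 e⁻), Tl³⁺ (Z=81, 78 e⁻), Hg²⁺ (Z=80, 78 e⁻), Au⁺ (Z=79, 78 e⁻). Sn⁴⁺ < In³⁺ (isoelectronic, higher Z=50 is smaller); In³⁺ < Tl³⁺ (same group, period 5 vs 6); Tl³⁺ < Hg²⁺ (isoelectronic, higher Z=81 is smaller); Hg²⁺ < Au⁺ (isoelectronic, higher Z=80 is smaller).
So the order is Sn⁴⁺ < In³⁺ < Tl³⁺ < Hg²⁺ < Au⁺; the 4th-smallest ion is Hg²⁺.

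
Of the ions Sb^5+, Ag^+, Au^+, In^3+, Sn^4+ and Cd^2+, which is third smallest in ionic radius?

In^3+

Sb^5+ (Z=51, 46 e⁻), Sn^4+ (Z=50, 46 e⁻), In^3+ (Z=49, 46 e⁻), Cd^2+ (Z=48, 46 e⁻), Ag^+ (Z=47, 46 e⁻), Au^+ (Z=79, 78 e⁻). Sb^5+ < Sn^4+ (both 46 e⁻, Z=51>50); Sn^4+ < In^3+ (both 46 e⁻, Z=50>49); In^3+ < Cd^2+ (both 46 e⁻, Z=49>48); Cd^2+ < Ag^+ (isoelectronic, higher Z=48 is smaller); Ag^+ < Au^+ (same group, period 5 vs 6).
Full ascending order: Sb^5+ < Sn^4+ < In^3+ < Cd^2+ < Ag^+ < Au^+. Counting from the smallest, position 3 is In^3+.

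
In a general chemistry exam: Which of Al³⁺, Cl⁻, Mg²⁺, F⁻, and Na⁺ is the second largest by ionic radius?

Tabulating Z and e⁻: Al³⁺ (Z=13, 10 e⁻), Mg²⁺ (Z=12, 10 e⁻), Na⁺ (Z=11, 10 e⁻), F⁻ (Z=9, 10 e⁻), Cl⁻ (Z=17, 18 e⁻). Al³⁺ < Mg²⁺ (isoelectronic, higher Z=13 is smaller); Mg²⁺ < Na⁺ (both 10 e⁻, Z=12>11); Na⁺ < F⁻ (isoelectronic, higher Z=11 is smaller); F⁻ < Cl⁻ (same group, period 2 vs 3).
Ordering: Al³⁺ < Mg²⁺ < Na⁺ < F⁻ < Cl⁻. The second largest is F⁻.

F⁻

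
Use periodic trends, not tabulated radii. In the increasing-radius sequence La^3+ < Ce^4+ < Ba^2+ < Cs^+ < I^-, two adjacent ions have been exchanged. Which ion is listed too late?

Ce^4+

Check each adjacent pair. La^3+ and Ce^4+ are reversed: Ce^4+ and La^3+ share 54 electrons; the higher nuclear charge on Ce (Z=58) contracts it more, so Ce^4+ < La^3+. No other neighbouring pair contradicts the periodic trends, so Ce^4+ is the ion listed too late.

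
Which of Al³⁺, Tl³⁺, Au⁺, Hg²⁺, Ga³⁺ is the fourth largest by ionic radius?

Ga³⁺

First list Z and electron count for each: Al³⁺: 10 e⁻, Z=13, Ga³⁺: 28 e⁻, Z=31, Tl³⁺: 78 e⁻, Z=81, Hg²⁺: 78 e⁻, Z=80, Au⁺: 78 e⁻, Z=79. Al³⁺ < Ga³⁺ (same group, 1 shell fewer); Ga³⁺ < Tl³⁺ (same group, 2 shells fewer); Tl³⁺ < Hg²⁺ (both 78 e⁻, Z=81>80); Hg²⁺ < Au⁺ (both 78 e⁻, Z=80>79).
So the order is Al³⁺ < Ga³⁺ < Tl³⁺ < Hg²⁺ < Au⁺; the 4th-largest ion is Ga³⁺.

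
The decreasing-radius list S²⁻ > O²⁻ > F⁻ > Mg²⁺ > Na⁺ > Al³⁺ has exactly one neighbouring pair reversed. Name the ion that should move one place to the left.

Na⁺

Scanning neighbour by neighbour, only Mg²⁺/Na⁺ violates a trend: Mg²⁺ and Na⁺ share 10 electrons; the higher nuclear charge on Mg (Z=12) contracts it more, so Mg²⁺ < Na⁺. That makes Na⁺ the one sitting a position late relative to where it belongs.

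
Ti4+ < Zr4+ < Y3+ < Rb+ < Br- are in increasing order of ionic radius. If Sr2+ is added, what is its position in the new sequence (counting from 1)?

4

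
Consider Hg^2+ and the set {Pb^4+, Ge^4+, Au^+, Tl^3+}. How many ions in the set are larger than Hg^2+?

1

Electron counts and nuclear charges: Ge^4+ has 28 e⁻ (Z=32), Pb^4+ has 78 e⁻ (Z=82), Tl^3+ has 78 e⁻ (Z=81), Hg^2+ has 78 e⁻ (Z=80), Au^+ has 78 e⁻ (Z=79). Ge^4+ < Pb^4+ (same group, 2 shells fewer); Pb^4+ < Tl^3+ (both 78 e⁻, Z=82>81); Tl^3+ < Hg^2+ (isoelectronic, higher Z=81 is smaller); Hg^2+ < Au^+ (both 78 e⁻, Z=80>79).
Overall: Ge^4+ < Pb^4+ < Tl^3+ < Hg^2+ < Au^+. Hg^2+ has 3 below it and 1 above. Count: 1.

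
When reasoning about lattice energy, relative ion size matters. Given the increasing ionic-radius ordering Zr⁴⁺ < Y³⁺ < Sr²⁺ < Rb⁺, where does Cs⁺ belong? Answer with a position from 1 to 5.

Work out protons and electrons: Zr⁴⁺ has 36 e⁻ (Z=40), Y³⁺ has 36 e⁻ (Z=39), Sr²⁺ has 36 e⁻ (Z=38), Rb⁺ has 36 e⁻ (Z=37), Cs⁺ has 54 e⁻ (Z=55). Zr⁴⁺ < Y³⁺ (isoelectronic, higher Z=40 is smaller); Y³⁺ < Sr²⁺ (both 36 e⁻, Z=39>38); Sr²⁺ < Rb⁺ (isoelectronic, higher Z=38 is smaller); Rb⁺ < Cs⁺ (same group, period 5 vs 6).
Putting Cs⁺ in gives Zr⁴⁺ < Y³⁺ < Sr²⁺ < Rb⁺ < Cs⁺; it lands at slot 5.

5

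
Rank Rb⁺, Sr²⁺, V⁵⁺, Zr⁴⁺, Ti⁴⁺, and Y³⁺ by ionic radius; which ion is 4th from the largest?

Work out protons and electrons: V⁵⁺ (Z=23, 18 e⁻), Ti⁴⁺ (Z=22, 18 e⁻), Zr⁴⁺ (Z=40, 36 e⁻), Y³⁺ (Z=39, 36 e⁻), Sr²⁺ (Z=38, 36 e⁻), Rb⁺ (Z=37, 36 e⁻). V⁵⁺ < Ti⁴⁺ (isoelectronic, higher Z=23 is smaller); Ti⁴⁺ < Zr⁴⁺ (same group, 1 shell fewer); Zr⁴⁺ < Y³⁺ (isoelectronic, higher Z=40 is smaller); Y³⁺ < Sr²⁺ (both 36 e⁻, Z=39>38); Sr²⁺ < Rb⁺ (isoelectronic, higher Z=38 is smaller).
So the order is V⁵⁺ < Ti⁴⁺ < Zr⁴⁺ < Y³⁺ < Sr²⁺ < Rb⁺; the 4th-largest ion is Zr⁴⁺.

Zr⁴⁺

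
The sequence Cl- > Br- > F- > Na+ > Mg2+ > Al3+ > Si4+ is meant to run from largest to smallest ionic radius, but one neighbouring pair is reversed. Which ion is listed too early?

Cl-

Scanning neighbour by neighbour, only Cl-/Br- violates a trend: same group and charge — period 3 sits above period 4, so Cl- is smaller. That makes Cl- the one sitting a position early relative to where it belongs.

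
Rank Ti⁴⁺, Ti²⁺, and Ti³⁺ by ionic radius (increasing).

Ti⁴⁺ < Ti³⁺ < Ti²⁺

These are all Ti ions. Removing more electrons (higher positive charge) pulls the remaining electrons in closer, so Ti⁴⁺ is smallest and Ti²⁺ is largest.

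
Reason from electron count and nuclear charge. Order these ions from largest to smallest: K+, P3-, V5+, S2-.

P3- > S2- > K+ > V5+

Each ion has 18 electrons. The ranking follows nuclear charge in reverse — greater Z gives a smaller radius. V5+ (Z=23), K+ (Z=19), S2- (Z=16), P3- (Z=15).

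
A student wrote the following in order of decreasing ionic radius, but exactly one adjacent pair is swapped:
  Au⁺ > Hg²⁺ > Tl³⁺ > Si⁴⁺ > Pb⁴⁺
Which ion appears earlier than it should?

Compare adjacent ions: same group and charge — period 3 sits above period 6, so Si⁴⁺ is smaller — yet in this decreasing list Si⁴⁺ sits before Pb⁴⁺. Nothing else is reversed, so Si⁴⁺ should move one place to the right.

Si⁴⁺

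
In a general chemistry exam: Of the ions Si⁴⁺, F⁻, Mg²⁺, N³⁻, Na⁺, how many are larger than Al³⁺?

These species are isoelectronic with 10 electrons. The only difference is the number of protons: Si⁴⁺ (Z=14), Al³⁺ (Z=13), Mg²⁺ (Z=12), Na⁺ (Z=11), F⁻ (Z=9), N³⁻ (Z=7). The strongest nuclear pull (Si⁴⁺) gives the smallest ion.
Overall: Si⁴⁺ < Al³⁺ < Mg²⁺ < Na⁺ < F⁻ < N³⁻. Al³⁺ has 1 below it and 4 above. That's 4.

4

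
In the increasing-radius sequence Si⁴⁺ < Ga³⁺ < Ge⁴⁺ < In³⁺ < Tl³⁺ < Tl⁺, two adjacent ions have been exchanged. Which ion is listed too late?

Ge⁴⁺

Scanning neighbour by neighbour, only Ga³⁺/Ge⁴⁺ violates a trend: they are isoelectronic (28 e⁻) and Ge has more protons than Ga (32 vs 31), making Ge⁴⁺ smaller. That makes Ge⁴⁺ the one sitting a position late relative to where it belongs.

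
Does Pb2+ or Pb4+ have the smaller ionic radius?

Pb4+

Same element, different charge: the more highly charged cation has fewer electrons and a greater effective nuclear charge per electron, making Pb4+ the smallest.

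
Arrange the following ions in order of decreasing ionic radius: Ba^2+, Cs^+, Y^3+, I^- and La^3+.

I^- > Cs^+ > Ba^2+ > La^3+ > Y^3+

Tabulating Z and e⁻: Y^3+: 36 e⁻, Z=39, La^3+: 54 e⁻, Z=57, Ba^2+: 54 e⁻, Z=56, Cs^+: 54 e⁻, Z=55, I^-: 54 e⁻, Z=53. Y^3+ < La^3+ (same group, 1 shell fewer); La^3+ < Ba^2+ (isoelectronic, higher Z=57 is smaller); Ba^2+ < Cs^+ (isoelectronic, higher Z=56 is smaller); Cs^+ < I^- (isoelectronic, higher Z=55 is smaller).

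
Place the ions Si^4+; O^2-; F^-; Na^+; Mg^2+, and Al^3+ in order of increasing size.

Isoelectronic series (10 e⁻ each). Size is set by nuclear charge: more protons means a smaller ion. Si^4+ (Z=14), Al^3+ (Z=13), Mg^2+ (Z=12), Na^+ (Z=11), F^- (Z=9), O^2- (Z=8).

Si^4+ < Al^3+ < Mg^2+ < Na^+ < F^- < O^2-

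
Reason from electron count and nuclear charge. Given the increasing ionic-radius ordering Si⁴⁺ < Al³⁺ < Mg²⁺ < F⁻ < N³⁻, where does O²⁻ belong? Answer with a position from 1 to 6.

5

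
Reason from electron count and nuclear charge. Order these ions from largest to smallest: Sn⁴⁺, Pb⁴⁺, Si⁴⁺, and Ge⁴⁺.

These ions sit in one column with identical charge. Each step down the periodic table adds a principal shell, increasing the radius.

Pb⁴⁺ > Sn⁴⁺ > Ge⁴⁺ > Si⁴⁺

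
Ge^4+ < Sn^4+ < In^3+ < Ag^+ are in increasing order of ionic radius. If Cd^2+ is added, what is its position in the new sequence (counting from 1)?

4

First list Z and electron count for each: Ge^4+ (Z=32, 28 e⁻), Sn^4+ (Z=50, 46 e⁻), In^3+ (Z=49, 46 e⁻), Cd^2+ (Z=48, 46 e⁻), Ag^+ (Z=47, 46 e⁻). Ge^4+ < Sn^4+ (same group, period 4 vs 5); Sn^4+ < In^3+ (isoelectronic, higher Z=50 is smaller); In^3+ < Cd^2+ (isoelectronic, higher Z=49 is smaller); Cd^2+ < Ag^+ (both 46 e⁻, Z=48>47).
With Cd^2+ included the full order is Ge^4+ < Sn^4+ < In^3+ < Cd^2+ < Ag^+, so it takes position 4.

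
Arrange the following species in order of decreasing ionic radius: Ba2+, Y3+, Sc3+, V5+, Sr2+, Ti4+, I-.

I- > Ba2+ > Sr2+ > Y3+ > Sc3+ > Ti4+ > V5+

Electron counts and nuclear charges: V5+: 18 e⁻, Z=23, Ti4+: 18 e⁻, Z=22, Sc3+: 18 e⁻, Z=21, Y3+: 36 e⁻, Z=39, Sr2+: 36 e⁻, Z=38, Ba2+: 54 e⁻, Z=56, I-: 54 e⁻, Z=53. V5+ < Ti4+ (both 18 e⁻, Z=23>22); Ti4+ < Sc3+ (isoelectronic, higher Z=22 is smaller); Sc3+ < Y3+ (same group, 1 shell fewer); Y3+ < Sr2+ (isoelectronic, higher Z=39 is smaller); Sr2+ < Ba2+ (same group, 1 shell fewer); Ba2+ < I- (both 54 e⁻, Z=56>53).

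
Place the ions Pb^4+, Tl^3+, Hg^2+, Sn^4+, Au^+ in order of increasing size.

First list Z and electron count for each: Sn^4+: 46 e⁻, Z=50, Pb^4+: 78 e⁻, Z=82, Tl^3+: 78 e⁻, Z=81, Hg^2+: 78 e⁻, Z=80, Au^+: 78 e⁻, Z=79. Sn^4+ < Pb^4+ (same group, 1 shell fewer); Pb^4+ < Tl^3+ (isoelectronic, higher Z=82 is smaller); Tl^3+ < Hg^2+ (isoelectronic, higher Z=81 is smaller); Hg^2+ < Au^+ (isoelectronic, higher Z=80 is smaller).

Sn^4+ < Pb^4+ < Tl^3+ < Hg^2+ < Au^+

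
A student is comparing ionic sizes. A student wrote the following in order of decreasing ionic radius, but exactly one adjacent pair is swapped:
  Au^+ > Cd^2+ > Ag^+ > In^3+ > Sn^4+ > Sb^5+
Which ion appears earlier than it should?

Cd^2+

The pair Cd^2+, Ag^+ is the wrong way round — both have 46 electrons but Z(Cd)=48 > Z(Ag)=47, so Cd^2+ should be the smaller of the two. All other adjacent pairs agree with periodic trends, so Cd^2+ is the misplaced ion.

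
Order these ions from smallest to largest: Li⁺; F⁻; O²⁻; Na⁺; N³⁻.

Li⁺ < Na⁺ < F⁻ < O²⁻ < N³⁻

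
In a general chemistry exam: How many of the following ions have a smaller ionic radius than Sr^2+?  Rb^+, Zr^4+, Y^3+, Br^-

Each ion has 36 electrons. The ranking follows nuclear charge in reverse — greater Z gives a smaller radius. Zr^4+ (Z=40), Y^3+ (Z=39), Sr^2+ (Z=38), Rb^+ (Z=37), Br^- (Z=35).
Placing each against Sr^2+: smaller — Zr^4+, Y^3+; larger — Rb^+, Br^-. Count: 2.

2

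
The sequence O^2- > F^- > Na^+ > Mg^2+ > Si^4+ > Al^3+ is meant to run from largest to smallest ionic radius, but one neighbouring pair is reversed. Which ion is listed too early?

Si^4+

Scanning neighbour by neighbour, only Si^4+/Al^3+ violates a trend: both have 10 electrons but Z(Si)=14 > Z(Al)=13, so Si^4+ should be the smaller of the two. That makes Si^4+ the one sitting a position early relative to where it belongs.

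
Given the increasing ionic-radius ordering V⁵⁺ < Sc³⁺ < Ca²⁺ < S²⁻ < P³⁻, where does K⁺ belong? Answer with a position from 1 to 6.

4

These species are isoelectronic with 18 electrons. The only difference is the number of protons: V⁵⁺ (Z=23), Sc³⁺ (Z=21), Ca²⁺ (Z=20), K⁺ (Z=19), S²⁻ (Z=16), P³⁻ (Z=15). The strongest nuclear pull (V⁵⁺) gives the smallest ion.
Putting K⁺ in gives V⁵⁺ < Sc³⁺ < Ca²⁺ < K⁺ < S²⁻ < P³⁻; it lands at slot 4.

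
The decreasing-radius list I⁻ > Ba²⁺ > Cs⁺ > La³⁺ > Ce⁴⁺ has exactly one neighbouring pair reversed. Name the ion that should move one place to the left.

Compare adjacent ions: Ba²⁺ and Cs⁺ share 54 electrons; the higher nuclear charge on Ba (Z=56) contracts it more, so Ba²⁺ < Cs⁺ — yet in this decreasing list Ba²⁺ sits before Cs⁺. Nothing else is reversed, so Cs⁺ should move one place to the left.

Cs⁺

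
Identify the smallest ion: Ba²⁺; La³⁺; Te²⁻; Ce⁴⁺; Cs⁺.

Each ion has 54 electrons. The ranking follows nuclear charge in reverse — greater Z gives a smaller radius. Ce⁴⁺ (Z=58), La³⁺ (Z=57), Ba²⁺ (Z=56), Cs⁺ (Z=55), Te²⁻ (Z=52).

Ce⁴⁺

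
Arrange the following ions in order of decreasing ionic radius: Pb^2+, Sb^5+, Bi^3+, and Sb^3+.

Electron counts and nuclear charges: Sb^5+ has 46 e⁻ (Z=51), Sb^3+ has 48 e⁻ (Z=51), Bi^3+ has 80 e⁻ (Z=83), Pb^2+ has 80 e⁻ (Z=82). Sb^5+ < Sb^3+ (same element, +5 vs +3); Sb^3+ < Bi^3+ (same group, 1 shell fewer); Bi^3+ < Pb^2+ (both 80 e⁻, Z=83>82).

Pb^2+ > Bi^3+ > Sb^3+ > Sb^5+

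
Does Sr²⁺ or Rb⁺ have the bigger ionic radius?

Isoelectronic series (36 e⁻ each). Size is set by nuclear charge: more protons means a smaller ion. Sr²⁺ (Z=38), Rb⁺ (Z=37).

Rb⁺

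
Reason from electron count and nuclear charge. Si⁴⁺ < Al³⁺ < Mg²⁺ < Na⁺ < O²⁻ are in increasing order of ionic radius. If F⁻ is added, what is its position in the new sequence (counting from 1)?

5

These species are isoelectronic with 10 electrons. The only difference is the number of protons: Si⁴⁺ (Z=14), Al³⁺ (Z=13), Mg²⁺ (Z=12), Na⁺ (Z=11), F⁻ (Z=9), O²⁻ (Z=8). The strongest nuclear pull (Si⁴⁺) gives the smallest ion.
With F⁻ included the full order is Si⁴⁺ < Al³⁺ < Mg²⁺ < Na⁺ < F⁻ < O²⁻, so it takes position 5.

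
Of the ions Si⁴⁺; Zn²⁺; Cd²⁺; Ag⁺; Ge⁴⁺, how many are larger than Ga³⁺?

3

Electron counts and nuclear charges: Si⁴⁺: 10 e⁻, Z=14, Ge⁴⁺: 28 e⁻, Z=32, Ga³⁺: 28 e⁻, Z=31, Zn²⁺: 28 e⁻, Z=30, Cd²⁺: 46 e⁻, Z=48, Ag⁺: 46 e⁻, Z=47. Si⁴⁺ < Ge⁴⁺ (same group, 1 shell fewer); Ge⁴⁺ < Ga³⁺ (both 28 e⁻, Z=32>31); Ga³⁺ < Zn²⁺ (both 28 e⁻, Z=31>30); Zn²⁺ < Cd²⁺ (same group, period 4 vs 5); Cd²⁺ < Ag⁺ (both 46 e⁻, Z=48>47).
Relative to Ga³⁺, the ions that are larger are Zn²⁺, Cd²⁺, Ag⁺. That's 3.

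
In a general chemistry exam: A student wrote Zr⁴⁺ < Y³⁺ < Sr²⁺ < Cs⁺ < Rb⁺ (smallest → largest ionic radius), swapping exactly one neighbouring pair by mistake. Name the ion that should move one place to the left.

Rb⁺

Compare adjacent ions: both in group 1 with the same charge; Rb⁺ (period 5) has the smaller radius — yet in this increasing list Cs⁺ sits before Rb⁺. Nothing else is reversed, so Rb⁺ should move one place to the left.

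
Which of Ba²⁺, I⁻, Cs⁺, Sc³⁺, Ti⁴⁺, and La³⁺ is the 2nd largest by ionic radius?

Electron counts and nuclear charges: Ti⁴⁺: 18 e⁻, Z=22, Sc³⁺: 18 e⁻, Z=21, La³⁺: 54 e⁻, Z=57, Ba²⁺: 54 e⁻, Z=56, Cs⁺: 54 e⁻, Z=55, I⁻: 54 e⁻, Z=53. Ti⁴⁺ < Sc³⁺ (isoelectronic, higher Z=22 is smaller); Sc³⁺ < La³⁺ (same group, period 4 vs 6); La³⁺ < Ba²⁺ (both 54 e⁻, Z=57>56); Ba²⁺ < Cs⁺ (isoelectronic, higher Z=56 is smaller); Cs⁺ < I⁻ (both 54 e⁻, Z=55>53).
So the order is Ti⁴⁺ < Sc³⁺ < La³⁺ < Ba²⁺ < Cs⁺ < I⁻; the 2nd-largest ion is Cs⁺.

Cs⁺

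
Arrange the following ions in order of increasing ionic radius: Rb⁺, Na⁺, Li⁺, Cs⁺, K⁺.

These ions sit in one column with identical charge. Each step down the periodic table adds a principal shell, increasing the radius.

Li⁺ < Na⁺ < K⁺ < Rb⁺ < Cs⁺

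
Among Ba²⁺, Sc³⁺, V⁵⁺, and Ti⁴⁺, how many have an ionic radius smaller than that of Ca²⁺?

3

V⁵⁺ (Z=23, 18 e⁻), Ti⁴⁺ (Z=22, 18 e⁻), Sc³⁺ (Z=21, 18 e⁻), Ca²⁺ (Z=20, 18 e⁻), Ba²⁺ (Z=56, 54 e⁻). V⁵⁺ < Ti⁴⁺ (isoelectronic, higher Z=23 is smaller); Ti⁴⁺ < Sc³⁺ (isoelectronic, higher Z=22 is smaller); Sc³⁺ < Ca²⁺ (isoelectronic, higher Z=21 is smaller); Ca²⁺ < Ba²⁺ (same group, period 4 vs 6).
Relative to Ca²⁺, the ions that are smaller are V⁵⁺, Ti⁴⁺, Sc³⁺. Count: 3.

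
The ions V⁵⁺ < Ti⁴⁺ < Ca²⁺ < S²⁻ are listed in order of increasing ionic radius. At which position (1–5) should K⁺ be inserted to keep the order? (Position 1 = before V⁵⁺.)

4

All of these have 18 electrons (isoelectronic). With the same electron cloud, the ion with the most protons pulls it in tightest. Nuclear charges: V⁵⁺ (Z=23), Ti⁴⁺ (Z=22), Ca²⁺ (Z=20), K⁺ (Z=19), S²⁻ (Z=16). Highest Z is smallest.
Merged order: V⁵⁺ < Ti⁴⁺ < Ca²⁺ < K⁺ < S²⁻ — K⁺ is number 4.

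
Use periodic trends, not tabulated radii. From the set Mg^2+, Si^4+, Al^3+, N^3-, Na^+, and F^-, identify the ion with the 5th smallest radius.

F^-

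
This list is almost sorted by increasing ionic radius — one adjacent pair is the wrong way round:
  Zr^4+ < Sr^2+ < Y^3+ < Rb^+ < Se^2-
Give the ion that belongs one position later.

Sr^2+

Compare adjacent ions: Y^3+ and Sr^2+ share 36 electrons; the higher nuclear charge on Y (Z=39) contracts it more, so Y^3+ < Sr^2+ — yet in this increasing list Sr^2+ sits before Y^3+. Nothing else is reversed, so Sr^2+ should move one place to the right.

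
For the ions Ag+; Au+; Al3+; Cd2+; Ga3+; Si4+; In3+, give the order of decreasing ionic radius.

Si4+: 10 e⁻, Z=14, Al3+: 10 e⁻, Z=13, Ga3+: 28 e⁻, Z=31, In3+: 46 e⁻, Z=49, Cd2+: 46 e⁻, Z=48, Ag+: 46 e⁻, Z=47, Au+: 78 e⁻, Z=79. Si4+ < Al3+ (isoelectronic, higher Z=14 is smaller); Al3+ < Ga3+ (same group, period 3 vs 4); Ga3+ < In3+ (same group, period 4 vs 5); In3+ < Cd2+ (isoelectronic, higher Z=49 is smaller); Cd2+ < Ag+ (isoelectronic, higher Z=48 is smaller); Ag+ < Au+ (same group, period 5 vs 6).

Au+ > Ag+ > Cd2+ > In3+ > Ga3+ > Al3+ > Si4+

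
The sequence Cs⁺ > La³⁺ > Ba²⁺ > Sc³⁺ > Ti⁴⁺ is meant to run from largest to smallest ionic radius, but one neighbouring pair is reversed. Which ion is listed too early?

La³⁺

Compare adjacent ions: they are isoelectronic (54 e⁻) and La has more protons than Ba (57 vs 56), making La³⁺ smaller — yet in this decreasing list La³⁺ sits before Ba²⁺. Nothing else is reversed, so La³⁺ should move one place to the right.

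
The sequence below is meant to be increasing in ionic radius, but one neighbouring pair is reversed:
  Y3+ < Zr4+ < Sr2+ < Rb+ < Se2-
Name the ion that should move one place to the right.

Y3+

The pair Y3+, Zr4+ is the wrong way round — both have 36 electrons but Z(Zr)=40 > Z(Y)=39, so Zr4+ should be the smaller of the two. All other adjacent pairs agree with periodic trends, so Y3+ is the misplaced ion.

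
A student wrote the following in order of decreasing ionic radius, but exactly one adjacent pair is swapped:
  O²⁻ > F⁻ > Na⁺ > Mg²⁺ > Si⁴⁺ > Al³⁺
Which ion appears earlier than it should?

Si⁴⁺

Compare adjacent ions: both have 10 electrons but Z(Si)=14 > Z(Al)=13, so Si⁴⁺ should be the smaller of the two — yet in this decreasing list Si⁴⁺ sits before Al³⁺. Nothing else is reversed, so Si⁴⁺ should move one place to the right.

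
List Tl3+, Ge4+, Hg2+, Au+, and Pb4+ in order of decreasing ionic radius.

Au+ > Hg2+ > Tl3+ > Pb4+ > Ge4+

Ge4+: 28 e⁻, Z=32, Pb4+: 78 e⁻, Z=82, Tl3+: 78 e⁻, Z=81, Hg2+: 78 e⁻, Z=80, Au+: 78 e⁻, Z=79. Ge4+ < Pb4+ (same group, period 4 vs 6); Pb4+ < Tl3+ (both 78 e⁻, Z=82>81); Tl3+ < Hg2+ (both 78 e⁻, Z=81>80); Hg2+ < Au+ (both 78 e⁻, Z=80>79).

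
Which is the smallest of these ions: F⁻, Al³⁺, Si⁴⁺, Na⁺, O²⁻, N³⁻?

Si⁴⁺

Each ion has 10 electrons. The ranking follows nuclear charge in reverse — greater Z gives a smaller radius. Si⁴⁺ (Z=14), Al³⁺ (Z=13), Na⁺ (Z=11), F⁻ (Z=9), O²⁻ (Z=8), N³⁻ (Z=7).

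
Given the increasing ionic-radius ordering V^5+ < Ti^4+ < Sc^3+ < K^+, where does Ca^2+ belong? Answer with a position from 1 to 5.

Isoelectronic series (18 e⁻ each). Size is set by nuclear charge: more protons means a smaller ion. V^5+ (Z=23), Ti^4+ (Z=22), Sc^3+ (Z=21), Ca^2+ (Z=20), K^+ (Z=19).
Putting Ca^2+ in gives V^5+ < Ti^4+ < Sc^3+ < Ca^2+ < K^+; it lands at slot 4.

4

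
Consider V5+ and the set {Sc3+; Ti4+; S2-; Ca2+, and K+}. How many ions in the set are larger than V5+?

5

Isoelectronic series (18 e⁻ each). Size is set by nuclear charge: more protons means a smaller ion. V5+ (Z=23), Ti4+ (Z=22), Sc3+ (Z=21), Ca2+ (Z=20), K+ (Z=19), S2- (Z=16).
Placing each against V5+: smaller — none; larger — Ti4+, Sc3+, Ca2+, K+, S2-. So 5 are larger.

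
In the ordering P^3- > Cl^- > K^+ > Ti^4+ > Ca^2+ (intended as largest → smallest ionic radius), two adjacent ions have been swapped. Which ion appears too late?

Compare adjacent ions: both have 18 electrons but Z(Ti)=22 > Z(Ca)=20, so Ti^4+ should be the smaller of the two — yet in this decreasing list Ti^4+ sits before Ca^2+. Nothing else is reversed, so Ca^2+ should move one place to the left.

Ca^2+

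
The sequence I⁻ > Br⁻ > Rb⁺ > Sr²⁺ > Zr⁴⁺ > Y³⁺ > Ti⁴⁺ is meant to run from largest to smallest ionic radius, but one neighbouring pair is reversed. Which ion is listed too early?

The pair Zr⁴⁺, Y³⁺ is the wrong way round — Zr⁴⁺ and Y³⁺ share 36 electrons; the higher nuclear charge on Zr (Z=40) contracts it more, so Zr⁴⁺ < Y³⁺. All other adjacent pairs agree with periodic trends, so Zr⁴⁺ is the misplaced ion.

Zr⁴⁺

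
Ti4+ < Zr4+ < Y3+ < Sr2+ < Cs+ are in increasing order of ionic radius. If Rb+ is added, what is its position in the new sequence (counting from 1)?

5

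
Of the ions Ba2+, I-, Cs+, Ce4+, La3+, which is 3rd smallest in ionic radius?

Ba2+

These species are isoelectronic with 54 electrons. The only difference is the number of protons: Ce4+ (Z=58), La3+ (Z=57), Ba2+ (Z=56), Cs+ (Z=55), I- (Z=53). The strongest nuclear pull (Ce4+) gives the smallest ion.
That gives Ce4+ < La3+ < Ba2+ < Cs+ < I-. From the smallest end, number 3 is Ba2+.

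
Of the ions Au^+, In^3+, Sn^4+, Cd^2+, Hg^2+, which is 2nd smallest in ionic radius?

In^3+

Work out protons and electrons: Sn^4+: 46 e⁻, Z=50, In^3+: 46 e⁻, Z=49, Cd^2+: 46 e⁻, Z=48, Hg^2+: 78 e⁻, Z=80, Au^+: 78 e⁻, Z=79. Sn^4+ < In^3+ (both 46 e⁻, Z=50>49); In^3+ < Cd^2+ (both 46 e⁻, Z=49>48); Cd^2+ < Hg^2+ (same group, 1 shell fewer); Hg^2+ < Au^+ (isoelectronic, higher Z=80 is smaller).
Ordering: Sn^4+ < In^3+ < Cd^2+ < Hg^2+ < Au^+. The 2nd smallest is In^3+.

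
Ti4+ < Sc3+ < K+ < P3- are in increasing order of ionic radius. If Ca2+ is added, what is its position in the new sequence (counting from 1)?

3

Isoelectronic series (18 e⁻ each). Size is set by nuclear charge: more protons means a smaller ion. Ti4+ (Z=22), Sc3+ (Z=21), Ca2+ (Z=20), K+ (Z=19), P3- (Z=15).
The complete sequence is Ti4+ < Sc3+ < Ca2+ < K+ < P3-. Ca2+ sits at position 3.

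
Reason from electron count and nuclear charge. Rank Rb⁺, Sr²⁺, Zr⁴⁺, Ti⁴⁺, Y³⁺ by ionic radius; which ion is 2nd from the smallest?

Tabulating Z and e⁻: Ti⁴⁺ (Z=22, 18 e⁻), Zr⁴⁺ (Z=40, 36 e⁻), Y³⁺ (Z=39, 36 e⁻), Sr²⁺ (Z=38, 36 e⁻), Rb⁺ (Z=37, 36 e⁻). Ti⁴⁺ < Zr⁴⁺ (same group, 1 shell fewer); Zr⁴⁺ < Y³⁺ (both 36 e⁻, Z=40>39); Y³⁺ < Sr²⁺ (both 36 e⁻, Z=39>38); Sr²⁺ < Rb⁺ (both 36 e⁻, Z=38>37).
So the order is Ti⁴⁺ < Zr⁴⁺ < Y³⁺ < Sr²⁺ < Rb⁺; the 2nd-smallest ion is Zr⁴⁺.

Zr⁴⁺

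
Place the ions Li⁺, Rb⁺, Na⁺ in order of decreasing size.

Rb⁺ > Na⁺ > Li⁺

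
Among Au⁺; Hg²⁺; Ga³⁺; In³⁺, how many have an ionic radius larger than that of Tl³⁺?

2

Electron counts and nuclear charges: Ga³⁺ (Z=31, 28 e⁻), In³⁺ (Z=49, 46 e⁻), Tl³⁺ (Z=81, 78 e⁻), Hg²⁺ (Z=80, 78 e⁻), Au⁺ (Z=79, 78 e⁻). Ga³⁺ < In³⁺ (same group, period 4 vs 5); In³⁺ < Tl³⁺ (same group, 1 shell fewer); Tl³⁺ < Hg²⁺ (isoelectronic, higher Z=81 is smaller); Hg²⁺ < Au⁺ (isoelectronic, higher Z=80 is smaller).
Overall: Ga³⁺ < In³⁺ < Tl³⁺ < Hg²⁺ < Au⁺. Tl³⁺ has 2 below it and 2 above. Count: 2.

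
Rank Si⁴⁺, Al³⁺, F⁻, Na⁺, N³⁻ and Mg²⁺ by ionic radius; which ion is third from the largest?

Isoelectronic series (10 e⁻ each). Size is set by nuclear charge: more protons means a smaller ion. Si⁴⁺ (Z=14), Al³⁺ (Z=13), Mg²⁺ (Z=12), Na⁺ (Z=11), F⁻ (Z=9), N³⁻ (Z=7).
So the order is Si⁴⁺ < Al³⁺ < Mg²⁺ < Na⁺ < F⁻ < N³⁻; the 3rd-largest ion is Na⁺.

Na⁺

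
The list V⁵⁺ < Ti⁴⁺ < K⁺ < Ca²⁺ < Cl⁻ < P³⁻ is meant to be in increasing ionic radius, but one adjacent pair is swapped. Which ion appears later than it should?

Scanning neighbour by neighbour, only K⁺/Ca²⁺ violates a trend: both have 18 electrons but Z(Ca)=20 > Z(K)=19, so Ca²⁺ should be the smaller of the two. That makes Ca²⁺ the one sitting a position late relative to where it belongs.

Ca²⁺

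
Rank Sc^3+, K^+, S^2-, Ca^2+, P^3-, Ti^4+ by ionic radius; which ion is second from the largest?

S^2-

Isoelectronic series (18 e⁻ each). Size is set by nuclear charge: more protons means a smaller ion. Ti^4+ (Z=22), Sc^3+ (Z=21), Ca^2+ (Z=20), K^+ (Z=19), S^2- (Z=16), P^3- (Z=15).
That gives Ti^4+ < Sc^3+ < Ca^2+ < K^+ < S^2- < P^3-. From the largest end, number 2 is S^2-.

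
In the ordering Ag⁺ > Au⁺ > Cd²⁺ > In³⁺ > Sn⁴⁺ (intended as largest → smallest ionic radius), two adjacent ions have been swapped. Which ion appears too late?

Au⁺

Scanning neighbour by neighbour, only Ag⁺/Au⁺ violates a trend: Ag⁺ and Au⁺ are in one column with the same charge; the lighter period-5 ion has one fewer shell and is smaller. That makes Au⁺ the one sitting a position late relative to where it belongs.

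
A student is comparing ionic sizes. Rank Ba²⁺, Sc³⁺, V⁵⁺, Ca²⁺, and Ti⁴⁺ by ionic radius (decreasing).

Ba²⁺ > Ca²⁺ > Sc³⁺ > Ti⁴⁺ > V⁵⁺

Tabulating Z and e⁻: V⁵⁺ has 18 e⁻ (Z=23), Ti⁴⁺ has 18 e⁻ (Z=22), Sc³⁺ has 18 e⁻ (Z=21), Ca²⁺ has 18 e⁻ (Z=20), Ba²⁺ has 54 e⁻ (Z=56). V⁵⁺ < Ti⁴⁺ (isoelectronic, higher Z=23 is smaller); Ti⁴⁺ < Sc³⁺ (isoelectronic, higher Z=22 is smaller); Sc³⁺ < Ca²⁺ (both 18 e⁻, Z=21>20); Ca²⁺ < Ba²⁺ (same group, 2 shells fewer).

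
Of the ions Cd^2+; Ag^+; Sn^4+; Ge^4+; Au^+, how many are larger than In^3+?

3

Electron counts and nuclear charges: Ge^4+: 28 e⁻, Z=32, Sn^4+: 46 e⁻, Z=50, In^3+: 46 e⁻, Z=49, Cd^2+: 46 e⁻, Z=48, Ag^+: 46 e⁻, Z=47, Au^+: 78 e⁻, Z=79. Ge^4+ < Sn^4+ (same group, 1 shell fewer); Sn^4+ < In^3+ (isoelectronic, higher Z=50 is smaller); In^3+ < Cd^2+ (isoelectronic, higher Z=49 is smaller); Cd^2+ < Ag^+ (both 46 e⁻, Z=48>47); Ag^+ < Au^+ (same group, 1 shell fewer).
Overall: Ge^4+ < Sn^4+ < In^3+ < Cd^2+ < Ag^+ < Au^+. In^3+ has 2 below it and 3 above. So 3 are larger.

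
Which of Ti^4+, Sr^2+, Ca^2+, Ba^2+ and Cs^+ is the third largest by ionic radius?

Tabulating Z and e⁻: Ti^4+ (Z=22, 18 e⁻), Ca^2+ (Z=20, 18 e⁻), Sr^2+ (Z=38, 36 e⁻), Ba^2+ (Z=56, 54 e⁻), Cs^+ (Z=55, 54 e⁻). Ti^4+ < Ca^2+ (isoelectronic, higher Z=22 is smaller); Ca^2+ < Sr^2+ (same group, period 4 vs 5); Sr^2+ < Ba^2+ (same group, period 5 vs 6); Ba^2+ < Cs^+ (both 54 e⁻, Z=56>55).
That gives Ti^4+ < Ca^2+ < Sr^2+ < Ba^2+ < Cs^+. From the largest end, number 3 is Sr^2+.

Sr^2+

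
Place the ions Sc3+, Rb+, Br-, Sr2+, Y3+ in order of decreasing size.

Sc3+: 18 e⁻, Z=21, Y3+: 36 e⁻, Z=39, Sr2+: 36 e⁻, Z=38, Rb+: 36 e⁻, Z=37, Br-: 36 e⁻, Z=35. Sc3+ < Y3+ (same group, period 4 vs 5); Y3+ < Sr2+ (isoelectronic, higher Z=39 is smaller); Sr2+ < Rb+ (isoelectronic, higher Z=38 is smaller); Rb+ < Br- (isoelectronic, higher Z=37 is smaller).

Br- > Rb+ > Sr2+ > Y3+ > Sc3+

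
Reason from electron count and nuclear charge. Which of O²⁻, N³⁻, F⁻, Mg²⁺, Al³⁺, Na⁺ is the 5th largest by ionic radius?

Mg²⁺

Each ion has 10 electrons. The ranking follows nuclear charge in reverse — greater Z gives a smaller radius. Al³⁺ (Z=13), Mg²⁺ (Z=12), Na⁺ (Z=11), F⁻ (Z=9), O²⁻ (Z=8), N³⁻ (Z=7).
Full ascending order: Al³⁺ < Mg²⁺ < Na⁺ < F⁻ < O²⁻ < N³⁻. Counting from the largest, position 5 is Mg²⁺.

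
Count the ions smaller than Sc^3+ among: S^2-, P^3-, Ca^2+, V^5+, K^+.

1

Isoelectronic series (18 e⁻ each). Size is set by nuclear charge: more protons means a smaller ion. V^5+ (Z=23), Sc^3+ (Z=21), Ca^2+ (Z=20), K^+ (Z=19), S^2- (Z=16), P^3- (Z=15).
Overall: V^5+ < Sc^3+ < Ca^2+ < K^+ < S^2- < P^3-. Sc^3+ has 1 below it and 4 above. Count: 1.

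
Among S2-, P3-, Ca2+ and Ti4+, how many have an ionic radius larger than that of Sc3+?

3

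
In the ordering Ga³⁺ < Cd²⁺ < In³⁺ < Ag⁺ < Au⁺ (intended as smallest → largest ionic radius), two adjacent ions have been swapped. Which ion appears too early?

Cd²⁺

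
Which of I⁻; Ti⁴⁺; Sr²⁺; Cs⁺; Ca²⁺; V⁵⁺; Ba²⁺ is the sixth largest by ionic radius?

V⁵⁺ (Z=23, 18 e⁻), Ti⁴⁺ (Z=22, 18 e⁻), Ca²⁺ (Z=20, 18 e⁻), Sr²⁺ (Z=38, 36 e⁻), Ba²⁺ (Z=56, 54 e⁻), Cs⁺ (Z=55, 54 e⁻), I⁻ (Z=53, 54 e⁻). V⁵⁺ < Ti⁴⁺ (both 18 e⁻, Z=23>22); Ti⁴⁺ < Ca²⁺ (both 18 e⁻, Z=22>20); Ca²⁺ < Sr²⁺ (same group, period 4 vs 5); Sr²⁺ < Ba²⁺ (same group, period 5 vs 6); Ba²⁺ < Cs⁺ (both 54 e⁻, Z=56>55); Cs⁺ < I⁻ (both 54 e⁻, Z=55>53).
So the order is V⁵⁺ < Ti⁴⁺ < Ca²⁺ < Sr²⁺ < Ba²⁺ < Cs⁺ < I⁻; the 6th-largest ion is Ti⁴⁺.

Ti⁴⁺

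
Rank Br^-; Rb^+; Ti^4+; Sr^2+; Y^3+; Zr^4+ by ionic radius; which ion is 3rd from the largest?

Sr^2+

Tabulating Z and e⁻: Ti^4+ has 18 e⁻ (Z=22), Zr^4+ has 36 e⁻ (Z=40), Y^3+ has 36 e⁻ (Z=39), Sr^2+ has 36 e⁻ (Z=38), Rb^+ has 36 e⁻ (Z=37), Br^- has 36 e⁻ (Z=35). Ti^4+ < Zr^4+ (same group, period 4 vs 5); Zr^4+ < Y^3+ (isoelectronic, higher Z=40 is smaller); Y^3+ < Sr^2+ (isoelectronic, higher Z=39 is smaller); Sr^2+ < Rb^+ (both 36 e⁻, Z=38>37); Rb^+ < Br^- (isoelectronic, higher Z=37 is smaller).
That gives Ti^4+ < Zr^4+ < Y^3+ < Sr^2+ < Rb^+ < Br^-. From the largest end, number 3 is Sr^2+.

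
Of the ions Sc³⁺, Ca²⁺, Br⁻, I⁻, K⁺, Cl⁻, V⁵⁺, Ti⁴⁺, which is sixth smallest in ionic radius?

Work out protons and electrons: V⁵⁺ (Z=23, 18 e⁻), Ti⁴⁺ (Z=22, 18 e⁻), Sc³⁺ (Z=21, 18 e⁻), Ca²⁺ (Z=20, 18 e⁻), K⁺ (Z=19, 18 e⁻), Cl⁻ (Z=17, 18 e⁻), Br⁻ (Z=35, 36 e⁻), I⁻ (Z=53, 54 e⁻). V⁵⁺ < Ti⁴⁺ (isoelectronic, higher Z=23 is smaller); Ti⁴⁺ < Sc³⁺ (isoelectronic, higher Z=22 is smaller); Sc³⁺ < Ca²⁺ (isoelectronic, higher Z=21 is smaller); Ca²⁺ < K⁺ (isoelectronic, higher Z=20 is smaller); K⁺ < Cl⁻ (isoelectronic, higher Z=19 is smaller); Cl⁻ < Br⁻ (same group, 1 shell fewer); Br⁻ < I⁻ (same group, 1 shell fewer).
That gives V⁵⁺ < Ti⁴⁺ < Sc³⁺ < Ca²⁺ < K⁺ < Cl⁻ < Br⁻ < I⁻. From the smallest end, number 6 is Cl⁻.

Cl⁻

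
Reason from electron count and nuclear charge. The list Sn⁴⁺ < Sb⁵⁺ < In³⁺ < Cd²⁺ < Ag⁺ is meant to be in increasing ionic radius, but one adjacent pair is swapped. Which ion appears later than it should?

Compare adjacent ions: they are isoelectronic (46 e⁻) and Sb has more protons than Sn (51 vs 50), making Sb⁵⁺ smaller — yet in this increasing list Sn⁴⁺ sits before Sb⁵⁺. Nothing else is reversed, so Sb⁵⁺ should move one place to the left.

Sb⁵⁺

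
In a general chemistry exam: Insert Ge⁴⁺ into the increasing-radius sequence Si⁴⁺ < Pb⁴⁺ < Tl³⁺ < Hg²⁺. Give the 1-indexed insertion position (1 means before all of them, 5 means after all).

2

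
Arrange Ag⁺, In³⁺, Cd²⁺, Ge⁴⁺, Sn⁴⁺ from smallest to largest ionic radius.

Ge⁴⁺ < Sn⁴⁺ < In³⁺ < Cd²⁺ < Ag⁺

Work out protons and electrons: Ge⁴⁺: 28 e⁻, Z=32, Sn⁴⁺: 46 e⁻, Z=50, In³⁺: 46 e⁻, Z=49, Cd²⁺: 46 e⁻, Z=48, Ag⁺: 46 e⁻, Z=47. Ge⁴⁺ < Sn⁴⁺ (same group, period 4 vs 5); Sn⁴⁺ < In³⁺ (isoelectronic, higher Z=50 is smaller); In³⁺ < Cd²⁺ (both 46 e⁻, Z=49>48); Cd²⁺ < Ag⁺ (both 46 e⁻, Z=48>47).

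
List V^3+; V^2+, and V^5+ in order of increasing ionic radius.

For a single element, ionic radius drops as positive charge rises — V^5+ < V^2+.

V^5+ < V^3+ < V^2+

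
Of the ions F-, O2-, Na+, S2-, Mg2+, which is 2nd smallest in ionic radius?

Na+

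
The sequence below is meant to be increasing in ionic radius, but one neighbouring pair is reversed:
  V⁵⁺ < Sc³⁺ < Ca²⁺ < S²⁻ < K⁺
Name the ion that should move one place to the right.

S²⁻

Check each adjacent pair. S²⁻ and K⁺ are reversed: they are isoelectronic (18 e⁻) and K has more protons than S (19 vs 16), making K⁺ smaller. No other neighbouring pair contradicts the periodic trends, so S²⁻ is the ion listed too early.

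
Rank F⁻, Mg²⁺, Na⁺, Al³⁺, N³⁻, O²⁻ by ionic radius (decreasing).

N³⁻ > O²⁻ > F⁻ > Na⁺ > Mg²⁺ > Al³⁺

All of these have 10 electrons (isoelectronic). With the same electron cloud, the ion with the most protons pulls it in tightest. Nuclear charges: Al³⁺ (Z=13), Mg²⁺ (Z=12), Na⁺ (Z=11), F⁻ (Z=9), O²⁻ (Z=8), N³⁻ (Z=7). Highest Z is smallest.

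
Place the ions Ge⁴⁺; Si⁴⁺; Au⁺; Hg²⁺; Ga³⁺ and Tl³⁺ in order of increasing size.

Tabulating Z and e⁻: Si⁴⁺ has 10 e⁻ (Z=14), Ge⁴⁺ has 28 e⁻ (Z=32), Ga³⁺ has 28 e⁻ (Z=31), Tl³⁺ has 78 e⁻ (Z=81), Hg²⁺ has 78 e⁻ (Z=80), Au⁺ has 78 e⁻ (Z=79). Si⁴⁺ < Ge⁴⁺ (same group, period 3 vs 4); Ge⁴⁺ < Ga³⁺ (isoelectronic, higher Z=32 is smaller); Ga³⁺ < Tl³⁺ (same group, period 4 vs 6); Tl³⁺ < Hg²⁺ (both 78 e⁻, Z=81>80); Hg²⁺ < Au⁺ (isoelectronic, higher Z=80 is smaller).

Si⁴⁺ < Ge⁴⁺ < Ga³⁺ < Tl³⁺ < Hg²⁺ < Au⁺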